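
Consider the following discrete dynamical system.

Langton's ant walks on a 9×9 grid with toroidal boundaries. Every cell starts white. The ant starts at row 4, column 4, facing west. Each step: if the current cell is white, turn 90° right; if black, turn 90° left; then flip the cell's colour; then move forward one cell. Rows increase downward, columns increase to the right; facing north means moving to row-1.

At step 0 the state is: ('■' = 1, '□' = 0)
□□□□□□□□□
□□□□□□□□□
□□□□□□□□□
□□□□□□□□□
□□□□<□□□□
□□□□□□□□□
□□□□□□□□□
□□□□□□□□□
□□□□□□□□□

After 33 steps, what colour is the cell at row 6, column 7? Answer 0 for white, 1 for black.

1

gen 0: □□□□□□□□□
□□□□□□□□□
□□□□□□□□□
□□□□□□□□□
□□□□<□□□□
□□□□□□□□□
□□□□□□□□□
□□□□□□□□□
□□□□□□□□□
gen 1: □□□□□□□□□
□□□□□□□□□
□□□□□□□□□
□□□□^□□□□
□□□□■□□□□
□□□□□□□□□
□□□□□□□□□
□□□□□□□□□
□□□□□□□□□
gen 2: □□□□□□□□□
□□□□□□□□□
□□□□□□□□□
□□□□■>□□□
□□□□■□□□□
□□□□□□□□□
□□□□□□□□□
□□□□□□□□□
□□□□□□□□□
gen 3: □□□□□□□□□
□□□□□□□□□
□□□□□□□□□
□□□□■■□□□
□□□□■v□□□
□□□□□□□□□
□□□□□□□□□
□□□□□□□□□
□□□□□□□□□
gen 4: □□□□□□□□□
□□□□□□□□□
□□□□□□□□□
□□□□■■□□□
□□□□<■□□□
□□□□□□□□□
□□□□□□□□□
□□□□□□□□□
□□□□□□□□□
gen 5: □□□□□□□□□
□□□□□□□□□
□□□□□□□□□
□□□□■■□□□
□□□□□■□□□
□□□□v□□□□
□□□□□□□□□
□□□□□□□□□
□□□□□□□□□
gen 6: □□□□□□□□□
□□□□□□□□□
□□□□□□□□□
□□□□■■□□□
□□□□□■□□□
□□□<■□□□□
□□□□□□□□□
□□□□□□□□□
□□□□□□□□□
gen 7: □□□□□□□□□
□□□□□□□□□
□□□□□□□□□
□□□□■■□□□
□□□^□■□□□
□□□■■□□□□
□□□□□□□□□
□□□□□□□□□
□□□□□□□□□
gen 8: □□□□□□□□□
□□□□□□□□□
□□□□□□□□□
□□□□■■□□□
□□□■>■□□□
□□□■■□□□□
□□□□□□□□□
□□□□□□□□□
□□□□□□□□□
gen 9: □□□□□□□□□
□□□□□□□□□
□□□□□□□□□
□□□□■■□□□
□□□■■■□□□
□□□■v□□□□
□□□□□□□□□
□□□□□□□□□
□□□□□□□□□
gen 10: □□□□□□□□□
□□□□□□□□□
□□□□□□□□□
□□□□■■□□□
□□□■■■□□□
□□□■□>□□□
□□□□□□□□□
□□□□□□□□□
□□□□□□□□□
gen 11: □□□□□□□□□
□□□□□□□□□
□□□□□□□□□
□□□□■■□□□
□□□■■■□□□
□□□■□■□□□
□□□□□v□□□
□□□□□□□□□
□□□□□□□□□
gen 12: □□□□□□□□□
□□□□□□□□□
□□□□□□□□□
□□□□■■□□□
□□□■■■□□□
□□□■□■□□□
□□□□<■□□□
□□□□□□□□□
□□□□□□□□□
gen 13: □□□□□□□□□
□□□□□□□□□
□□□□□□□□□
□□□□■■□□□
□□□■■■□□□
□□□■^■□□□
□□□□■■□□□
□□□□□□□□□
□□□□□□□□□
gen 14: □□□□□□□□□
□□□□□□□□□
□□□□□□□□□
□□□□■■□□□
□□□■■■□□□
□□□■■>□□□
□□□□■■□□□
□□□□□□□□□
□□□□□□□□□
gen 15: □□□□□□□□□
□□□□□□□□□
□□□□□□□□□
□□□□■■□□□
□□□■■^□□□
□□□■■□□□□
□□□□■■□□□
□□□□□□□□□
□□□□□□□□□
gen 16: □□□□□□□□□
□□□□□□□□□
□□□□□□□□□
□□□□■■□□□
□□□■<□□□□
□□□■■□□□□
□□□□■■□□□
□□□□□□□□□
□□□□□□□□□
gen 17: □□□□□□□□□
□□□□□□□□□
□□□□□□□□□
□□□□■■□□□
□□□■□□□□□
□□□■v□□□□
□□□□■■□□□
□□□□□□□□□
□□□□□□□□□
gen 18: □□□□□□□□□
□□□□□□□□□
□□□□□□□□□
□□□□■■□□□
□□□■□□□□□
□□□■□>□□□
□□□□■■□□□
□□□□□□□□□
□□□□□□□□□
gen 19: □□□□□□□□□
□□□□□□□□□
□□□□□□□□□
□□□□■■□□□
□□□■□□□□□
□□□■□■□□□
□□□□■v□□□
□□□□□□□□□
□□□□□□□□□
gen 20: □□□□□□□□□
□□□□□□□□□
□□□□□□□□□
□□□□■■□□□
□□□■□□□□□
□□□■□■□□□
□□□□■□>□□
□□□□□□□□□
□□□□□□□□□
gen 21: □□□□□□□□□
□□□□□□□□□
□□□□□□□□□
□□□□■■□□□
□□□■□□□□□
□□□■□■□□□
□□□□■□■□□
□□□□□□v□□
□□□□□□□□□
gen 22: □□□□□□□□□
□□□□□□□□□
□□□□□□□□□
□□□□■■□□□
□□□■□□□□□
□□□■□■□□□
□□□□■□■□□
□□□□□<■□□
□□□□□□□□□
gen 23: □□□□□□□□□
□□□□□□□□□
□□□□□□□□□
□□□□■■□□□
□□□■□□□□□
□□□■□■□□□
□□□□■^■□□
□□□□□■■□□
□□□□□□□□□
gen 24: □□□□□□□□□
□□□□□□□□□
□□□□□□□□□
□□□□■■□□□
□□□■□□□□□
□□□■□■□□□
□□□□■■>□□
□□□□□■■□□
□□□□□□□□□
gen 25: □□□□□□□□□
□□□□□□□□□
□□□□□□□□□
□□□□■■□□□
□□□■□□□□□
□□□■□■^□□
□□□□■■□□□
□□□□□■■□□
□□□□□□□□□
gen 26: □□□□□□□□□
□□□□□□□□□
□□□□□□□□□
□□□□■■□□□
□□□■□□□□□
□□□■□■■>□
□□□□■■□□□
□□□□□■■□□
□□□□□□□□□
gen 27: □□□□□□□□□
□□□□□□□□□
□□□□□□□□□
□□□□■■□□□
□□□■□□□□□
□□□■□■■■□
□□□□■■□v□
□□□□□■■□□
□□□□□□□□□
gen 28: □□□□□□□□□
□□□□□□□□□
□□□□□□□□□
□□□□■■□□□
□□□■□□□□□
□□□■□■■■□
□□□□■■<■□
□□□□□■■□□
□□□□□□□□□
gen 29: □□□□□□□□□
□□□□□□□□□
□□□□□□□□□
□□□□■■□□□
□□□■□□□□□
□□□■□■^■□
□□□□■■■■□
□□□□□■■□□
□□□□□□□□□
gen 30: □□□□□□□□□
□□□□□□□□□
□□□□□□□□□
□□□□■■□□□
□□□■□□□□□
□□□■□<□■□
□□□□■■■■□
□□□□□■■□□
□□□□□□□□□
gen 31: □□□□□□□□□
□□□□□□□□□
□□□□□□□□□
□□□□■■□□□
□□□■□□□□□
□□□■□□□■□
□□□□■v■■□
□□□□□■■□□
□□□□□□□□□
gen 32: □□□□□□□□□
□□□□□□□□□
□□□□□□□□□
□□□□■■□□□
□□□■□□□□□
□□□■□□□■□
□□□□■□>■□
□□□□□■■□□
□□□□□□□□□
gen 33: □□□□□□□□□
□□□□□□□□□
□□□□□□□□□
□□□□■■□□□
□□□■□□□□□
□□□■□□^■□
□□□□■□□■□
□□□□□■■□□
□□□□□□□□□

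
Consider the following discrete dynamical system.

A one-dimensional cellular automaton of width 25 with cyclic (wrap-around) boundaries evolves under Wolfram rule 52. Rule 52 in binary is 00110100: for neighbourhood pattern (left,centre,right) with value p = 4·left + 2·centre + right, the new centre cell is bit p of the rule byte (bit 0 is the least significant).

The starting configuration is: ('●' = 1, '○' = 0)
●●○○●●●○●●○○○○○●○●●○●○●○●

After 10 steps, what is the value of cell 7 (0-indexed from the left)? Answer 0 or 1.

[0] ●●○○●●●○●●○○○○○●○●●○●○●○●
[1] ○○●○○○○●○○●○○○○●●○○●●●●●○
[2] ○○●●○○○●●○●●○○○○○●○○○○○○●
[3] ●○○○●○○○○●○○●○○○○●●○○○○○●
[4] ○●○○●●○○○●●○●●○○○○○●○○○○○
[5] ○●●○○○●○○○○●○○●○○○○●●○○○○
[6] ○○○●○○●●○○○●●○●●○○○○○●○○○
[7] ○○○●●○○○●○○○○●○○●○○○○●●○○
[8] ○○○○○●○○●●○○○●●○●●○○○○○●○
[9] ○○○○○●●○○○●○○○○●○○●○○○○●●
[10] ●○○○○○○●○○●●○○○●●○●●○○○○○

1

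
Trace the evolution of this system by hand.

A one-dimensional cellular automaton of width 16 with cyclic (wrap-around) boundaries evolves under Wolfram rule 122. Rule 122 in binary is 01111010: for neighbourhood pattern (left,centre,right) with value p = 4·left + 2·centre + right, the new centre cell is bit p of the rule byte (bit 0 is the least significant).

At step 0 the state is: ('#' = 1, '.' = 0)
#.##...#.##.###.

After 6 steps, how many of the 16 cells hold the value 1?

[0] #.##...#.##.###.
[1] .####.#.#####.##
[2] ##..##.##...####
[3] .#########.##...
[4] ##.......#####..
[5] ###.....##...###
[6] ..##...####.##..

8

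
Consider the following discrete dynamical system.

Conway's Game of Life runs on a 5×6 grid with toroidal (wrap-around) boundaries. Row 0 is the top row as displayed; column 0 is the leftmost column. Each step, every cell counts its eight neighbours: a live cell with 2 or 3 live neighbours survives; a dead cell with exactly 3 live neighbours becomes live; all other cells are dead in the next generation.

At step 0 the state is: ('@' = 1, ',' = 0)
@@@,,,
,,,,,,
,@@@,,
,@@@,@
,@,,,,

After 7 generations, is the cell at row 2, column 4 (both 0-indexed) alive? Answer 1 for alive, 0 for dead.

gen 0: @@@,,,
,,,,,,
,@@@,,
,@@@,@
,@,,,,
gen 1: @@@,,,
@,,@,,
@@,@@,
,,,@@,
,,,@,,
gen 2: @@@@,,
,,,@@,
@@,,,,
,,,,,@
,@,@@,
gen 3: @@,,,@
,,,@@@
@,,,@@
,@@,@@
,@,@@@
gen 4: ,@,,,,
,@,@,,
,@@,,,
,@@,,,
,,,@,,
gen 5: ,,,,,,
@@,,,,
@,,@,,
,@,@,,
,@,,,,
gen 6: @@,,,,
@@,,,,
@,,,,,
@@,,,,
,,@,,,
gen 7: @,@,,,
,,,,,@
,,,,,@
@@,,,,
,,@,,,

0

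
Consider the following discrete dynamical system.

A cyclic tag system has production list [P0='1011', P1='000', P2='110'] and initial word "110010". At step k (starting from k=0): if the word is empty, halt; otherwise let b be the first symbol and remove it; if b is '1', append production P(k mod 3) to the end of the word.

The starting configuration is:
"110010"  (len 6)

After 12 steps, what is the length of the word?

gen 0: "110010"  (len 6)
gen 1: "100101011"  (len 9)
gen 2: "00101011000"  (len 11)
gen 3: "0101011000"  (len 10)
gen 4: "101011000"  (len 9)
gen 5: "01011000000"  (len 11)
gen 6: "1011000000"  (len 10)
gen 7: "0110000001011"  (len 13)
gen 8: "110000001011"  (len 12)
gen 9: "10000001011110"  (len 14)
gen 10: "00000010111101011"  (len 17)
gen 11: "0000010111101011"  (len 16)
gen 12: "000010111101011"  (len 15)

15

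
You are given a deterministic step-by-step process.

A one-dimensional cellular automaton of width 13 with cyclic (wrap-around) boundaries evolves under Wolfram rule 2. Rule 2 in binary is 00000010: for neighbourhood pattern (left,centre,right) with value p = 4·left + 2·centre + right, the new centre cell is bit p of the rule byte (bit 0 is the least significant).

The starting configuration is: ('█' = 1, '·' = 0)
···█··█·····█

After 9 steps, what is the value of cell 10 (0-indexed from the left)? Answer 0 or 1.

1

k=0  ···█··█·····█
k=1  ··█··█·····█·
k=2  ·█··█·····█··
k=3  █··█·····█···
k=4  ··█·····█···█
k=5  ·█·····█···█·
k=6  █·····█···█··
k=7  ·····█···█··█
k=8  ····█···█··█·
k=9  ···█···█··█··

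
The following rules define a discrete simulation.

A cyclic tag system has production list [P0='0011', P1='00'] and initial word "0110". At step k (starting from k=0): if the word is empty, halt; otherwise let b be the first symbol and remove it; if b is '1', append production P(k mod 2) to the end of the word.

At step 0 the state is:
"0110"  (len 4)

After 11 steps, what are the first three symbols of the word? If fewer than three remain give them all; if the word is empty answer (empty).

011

gen 0: "0110"  (len 4)
gen 1: "110"  (len 3)
gen 2: "1000"  (len 4)
gen 3: "0000011"  (len 7)
gen 4: "000011"  (len 6)
gen 5: "00011"  (len 5)
gen 6: "0011"  (len 4)
gen 7: "011"  (len 3)
gen 8: "11"  (len 2)
gen 9: "10011"  (len 5)
gen 10: "001100"  (len 6)
gen 11: "01100"  (len 5)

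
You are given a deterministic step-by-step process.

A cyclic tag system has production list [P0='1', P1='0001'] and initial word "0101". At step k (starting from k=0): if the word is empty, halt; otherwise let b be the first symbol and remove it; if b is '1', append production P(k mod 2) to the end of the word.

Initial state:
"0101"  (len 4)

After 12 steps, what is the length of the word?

[0] "0101"  (len 4)
[1] "101"  (len 3)
[2] "010001"  (len 6)
[3] "10001"  (len 5)
[4] "00010001"  (len 8)
[5] "0010001"  (len 7)
[6] "010001"  (len 6)
[7] "10001"  (len 5)
[8] "00010001"  (len 8)
[9] "0010001"  (len 7)
[10] "010001"  (len 6)
[11] "10001"  (len 5)
[12] "00010001"  (len 8)

8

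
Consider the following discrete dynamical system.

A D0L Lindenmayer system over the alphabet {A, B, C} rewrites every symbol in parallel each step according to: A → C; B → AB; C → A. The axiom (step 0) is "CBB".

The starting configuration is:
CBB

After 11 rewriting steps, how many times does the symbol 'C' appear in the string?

gen 0: CBB
gen 1: AABAB
gen 2: CCABCAB
gen 3: AACABACAB
gen 4: CCACABCACAB
gen 5: AACACABACACAB
gen 6: CCACACABCACACAB
gen 7: AACACACABACACACAB
gen 8: CCACACACABCACACACAB
gen 9: AACACACACABACACACACAB
gen 10: CCACACACACABCACACACACAB
gen 11: AACACACACACABACACACACACAB

10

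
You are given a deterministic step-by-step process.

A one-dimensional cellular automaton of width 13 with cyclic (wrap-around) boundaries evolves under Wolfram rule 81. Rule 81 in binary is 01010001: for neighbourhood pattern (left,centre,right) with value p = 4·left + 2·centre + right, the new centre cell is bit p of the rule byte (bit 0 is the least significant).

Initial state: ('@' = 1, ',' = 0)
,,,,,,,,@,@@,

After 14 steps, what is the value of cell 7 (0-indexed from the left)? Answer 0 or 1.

k=0  ,,,,,,,,@,@@,
k=1  @@@@@@@,,,,@@
k=2  ,,,,,,@@@@,,,
k=3  @@@@@,,,,@@@@
k=4  ,,,,@@@@,,,,,
k=5  @@@,,,,@@@@@@
k=6  ,,@@@@,,,,,,,
k=7  @,,,,@@@@@@@@
k=8  @@@@,,,,,,,,,
k=9  ,,,@@@@@@@@@,
k=10  @@,,,,,,,,,@@
k=11  ,@@@@@@@@@,,,
k=12  ,,,,,,,,,@@@@
k=13  @@@@@@@@,,,,@
k=14  ,,,,,,,@@@@,,

1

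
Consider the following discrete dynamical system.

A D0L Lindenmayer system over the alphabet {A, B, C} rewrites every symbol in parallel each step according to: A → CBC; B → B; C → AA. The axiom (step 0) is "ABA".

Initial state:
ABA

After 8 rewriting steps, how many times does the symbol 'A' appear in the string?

512

gen 0: ABA
gen 1: CBCBCBC
gen 2: AABAABAABAA
gen 3: CBCCBCBCBCCBCBCBCCBCBCBCCBC
gen 4: AABAAAABAABAABAAAABAABAABAAAABAABAABAAAABAA
gen 5: CBCCBCBCBCCBCCBCCBCBCBCCBCBCBCCBCBCBCCBCCBCCBCBCBCCBCBCBCCBCBCBCCBCCBCCBCBCBCCBCBCBCCBCBCBCCBCCBCCBCBCBCCBC
gen 6: AABAAAABAABAABAAAABAAAABAAAABAABAABAAAABAABAABAAAABAABAABA…ABAABAABAAAABAABAABAAAABAABAABAAAABAAAABAAAABAABAABAAAABAA  (len 171)
gen 7: CBCCBCBCBCCBCCBCCBCBCBCCBCBCBCCBCBCBCCBCCBCCBCBCBCCBCCBCCB…BCCBCCBCCBCBCBCCBCCBCCBCBCBCCBCBCBCCBCBCBCCBCCBCCBCBCBCCBC  (len 427)
gen 8: AABAAAABAABAABAAAABAAAABAAAABAABAABAAAABAABAABAAAABAABAABA…ABAABAABAAAABAABAABAAAABAABAABAAAABAAAABAAAABAABAABAAAABAA  (len 683)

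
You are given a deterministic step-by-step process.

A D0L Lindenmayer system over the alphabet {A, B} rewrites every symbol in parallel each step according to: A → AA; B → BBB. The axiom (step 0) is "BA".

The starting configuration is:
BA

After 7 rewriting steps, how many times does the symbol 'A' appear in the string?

0) BA
1) BBBAA
2) BBBBBBBBBAAAA
3) BBBBBBBBBBBBBBBBBBBBBBBBBBBAAAAAAAA
4) BBBBBBBBBBBBBBBBBBBBBBBBBBBBBBBBBBBBBBBBBBBBBBBBBBBBBBBBBBBBBBBBBBBBBBBBBBBBBBBBBAAAAAAAAAAAAAAAA
5) BBBBBBBBBBBBBBBBBBBBBBBBBBBBBBBBBBBBBBBBBBBBBBBBBBBBBBBBBB…BBBBBBBBBBBBBBBBBBBBBBBBBBAAAAAAAAAAAAAAAAAAAAAAAAAAAAAAAA  (len 275)
6) BBBBBBBBBBBBBBBBBBBBBBBBBBBBBBBBBBBBBBBBBBBBBBBBBBBBBBBBBB…AAAAAAAAAAAAAAAAAAAAAAAAAAAAAAAAAAAAAAAAAAAAAAAAAAAAAAAAAA  (len 793)
7) BBBBBBBBBBBBBBBBBBBBBBBBBBBBBBBBBBBBBBBBBBBBBBBBBBBBBBBBBB…AAAAAAAAAAAAAAAAAAAAAAAAAAAAAAAAAAAAAAAAAAAAAAAAAAAAAAAAAA  (len 2315)

128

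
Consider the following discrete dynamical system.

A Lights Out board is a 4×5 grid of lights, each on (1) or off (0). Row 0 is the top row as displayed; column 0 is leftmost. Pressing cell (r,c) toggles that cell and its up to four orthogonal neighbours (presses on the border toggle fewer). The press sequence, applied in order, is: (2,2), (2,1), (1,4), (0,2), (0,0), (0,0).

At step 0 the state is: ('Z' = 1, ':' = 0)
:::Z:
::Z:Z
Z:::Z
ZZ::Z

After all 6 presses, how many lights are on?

k=0  :::Z:
::Z:Z
Z:::Z
ZZ::Z
k=1  :::Z:
::::Z
ZZZZZ
ZZZ:Z
k=2  :::Z:
:Z::Z
:::ZZ
Z:Z:Z
k=3  :::ZZ
:Z:Z:
:::Z:
Z:Z:Z
k=4  :ZZ:Z
:ZZZ:
:::Z:
Z:Z:Z
k=5  Z:Z:Z
ZZZZ:
:::Z:
Z:Z:Z
k=6  :ZZ:Z
:ZZZ:
:::Z:
Z:Z:Z

10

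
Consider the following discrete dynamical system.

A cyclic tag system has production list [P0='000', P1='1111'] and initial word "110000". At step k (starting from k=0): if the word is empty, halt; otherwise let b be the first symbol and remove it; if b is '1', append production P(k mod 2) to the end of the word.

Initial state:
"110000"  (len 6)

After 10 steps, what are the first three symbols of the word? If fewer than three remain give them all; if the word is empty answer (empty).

0) "110000"  (len 6)
1) "10000000"  (len 8)
2) "00000001111"  (len 11)
3) "0000001111"  (len 10)
4) "000001111"  (len 9)
5) "00001111"  (len 8)
6) "0001111"  (len 7)
7) "001111"  (len 6)
8) "01111"  (len 5)
9) "1111"  (len 4)
10) "1111111"  (len 7)

111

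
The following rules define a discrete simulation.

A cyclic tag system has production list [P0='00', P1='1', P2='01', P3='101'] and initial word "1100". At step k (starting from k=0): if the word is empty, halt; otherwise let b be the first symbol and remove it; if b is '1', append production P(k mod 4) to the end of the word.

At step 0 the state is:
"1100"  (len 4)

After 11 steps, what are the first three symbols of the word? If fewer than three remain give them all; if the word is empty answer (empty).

(empty)

step 0: "1100"  (len 4)
step 1: "10000"  (len 5)
step 2: "00001"  (len 5)
step 3: "0001"  (len 4)
step 4: "001"  (len 3)
step 5: "01"  (len 2)
step 6: "1"  (len 1)
step 7: "01"  (len 2)
step 8: "1"  (len 1)
step 9: "00"  (len 2)
step 10: "0"  (len 1)
step 11: (halted — word empty)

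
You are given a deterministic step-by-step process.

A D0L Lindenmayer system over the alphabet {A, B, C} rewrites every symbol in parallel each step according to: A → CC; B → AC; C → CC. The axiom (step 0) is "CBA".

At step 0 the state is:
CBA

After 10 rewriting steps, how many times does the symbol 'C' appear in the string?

3072

gen 0: CBA
gen 1: CCACCC
gen 2: CCCCCCCCCCCC
gen 3: CCCCCCCCCCCCCCCCCCCCCCCC
gen 4: CCCCCCCCCCCCCCCCCCCCCCCCCCCCCCCCCCCCCCCCCCCCCCCC
gen 5: CCCCCCCCCCCCCCCCCCCCCCCCCCCCCCCCCCCCCCCCCCCCCCCCCCCCCCCCCCCCCCCCCCCCCCCCCCCCCCCCCCCCCCCCCCCCCCCC
gen 6: CCCCCCCCCCCCCCCCCCCCCCCCCCCCCCCCCCCCCCCCCCCCCCCCCCCCCCCCCC…CCCCCCCCCCCCCCCCCCCCCCCCCCCCCCCCCCCCCCCCCCCCCCCCCCCCCCCCCC  (len 192)
gen 7: CCCCCCCCCCCCCCCCCCCCCCCCCCCCCCCCCCCCCCCCCCCCCCCCCCCCCCCCCC…CCCCCCCCCCCCCCCCCCCCCCCCCCCCCCCCCCCCCCCCCCCCCCCCCCCCCCCCCC  (len 384)
gen 8: CCCCCCCCCCCCCCCCCCCCCCCCCCCCCCCCCCCCCCCCCCCCCCCCCCCCCCCCCC…CCCCCCCCCCCCCCCCCCCCCCCCCCCCCCCCCCCCCCCCCCCCCCCCCCCCCCCCCC  (len 768)
gen 9: CCCCCCCCCCCCCCCCCCCCCCCCCCCCCCCCCCCCCCCCCCCCCCCCCCCCCCCCCC…CCCCCCCCCCCCCCCCCCCCCCCCCCCCCCCCCCCCCCCCCCCCCCCCCCCCCCCCCC  (len 1536)
gen 10: CCCCCCCCCCCCCCCCCCCCCCCCCCCCCCCCCCCCCCCCCCCCCCCCCCCCCCCCCC…CCCCCCCCCCCCCCCCCCCCCCCCCCCCCCCCCCCCCCCCCCCCCCCCCCCCCCCCCC  (len 3072)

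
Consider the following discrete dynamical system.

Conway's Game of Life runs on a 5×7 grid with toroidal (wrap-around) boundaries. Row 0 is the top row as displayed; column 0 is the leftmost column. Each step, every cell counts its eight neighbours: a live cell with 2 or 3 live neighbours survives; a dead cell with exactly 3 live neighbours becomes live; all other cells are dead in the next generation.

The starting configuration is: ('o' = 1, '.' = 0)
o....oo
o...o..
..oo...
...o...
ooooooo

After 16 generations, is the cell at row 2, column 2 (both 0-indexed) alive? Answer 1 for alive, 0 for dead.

step 0: o....oo
o...o..
..oo...
...o...
ooooooo
step 1: ..o....
oo.ooo.
..ooo..
o....oo
.ooo...
step 2: o......
.o...o.
..o....
o....oo
oooo..o
step 3: .......
.o.....
oo...o.
...o.o.
..o..o.
step 4: .......
oo.....
ooo.o.o
.oo..o.
....o..
step 5: .......
..o...o
...o.oo
..o.ooo
.......
step 6: .......
.....oo
o.oo...
...oo.o
.....o.
step 7: .....oo
......o
o.oo...
..ooooo
....oo.
step 8: ....o.o
o....oo
ooo....
.oo...o
.......
step 9: o.....o
.....o.
..o..o.
..o....
o....o.
step 10: o....o.
.....o.
.......
.o....o
oo.....
step 11: oo.....
......o
.......
.o.....
.o.....
step 12: oo.....
o......
.......
.......
.oo....
step 13: o.o....
oo.....
.......
.......
ooo....
step 14: ..o...o
oo.....
.......
.o.....
o.o....
step 15: ..o...o
oo.....
oo.....
.o.....
o.o....
step 16: ..o...o
..o...o
..o....
..o....
o.o....

1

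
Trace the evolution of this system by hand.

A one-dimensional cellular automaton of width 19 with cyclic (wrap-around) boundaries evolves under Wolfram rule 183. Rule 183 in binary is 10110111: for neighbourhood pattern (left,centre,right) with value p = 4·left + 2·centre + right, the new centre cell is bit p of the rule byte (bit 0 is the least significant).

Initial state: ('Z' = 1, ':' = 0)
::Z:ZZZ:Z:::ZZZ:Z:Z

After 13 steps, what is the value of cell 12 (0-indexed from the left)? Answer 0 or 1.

[0] ::Z:ZZZ:Z:::ZZZ:Z:Z
[1] ZZZZ:Z:ZZZZZ:Z:ZZZZ
[2] ZZZ:ZZZ:ZZZ:ZZZ:ZZZ
[3] ZZ:Z:Z:Z:Z:Z:Z:Z:ZZ
[4] Z:ZZZZZZZZZZZZZZZ:Z
[5] :Z:ZZZZZZZZZZZZZ:Z:
[6] ZZZ:ZZZZZZZZZZZ:ZZZ
[7] ZZ:Z:ZZZZZZZZZ:Z:ZZ
[8] Z:ZZZ:ZZZZZZZ:ZZZ:Z
[9] :Z:Z:Z:ZZZZZ:Z:Z:Z:
[10] ZZZZZZZ:ZZZ:ZZZZZZZ
[11] ZZZZZZ:Z:Z:Z:ZZZZZZ
[12] ZZZZZ:ZZZZZZZ:ZZZZZ
[13] ZZZZ:Z:ZZZZZ:Z:ZZZZ

0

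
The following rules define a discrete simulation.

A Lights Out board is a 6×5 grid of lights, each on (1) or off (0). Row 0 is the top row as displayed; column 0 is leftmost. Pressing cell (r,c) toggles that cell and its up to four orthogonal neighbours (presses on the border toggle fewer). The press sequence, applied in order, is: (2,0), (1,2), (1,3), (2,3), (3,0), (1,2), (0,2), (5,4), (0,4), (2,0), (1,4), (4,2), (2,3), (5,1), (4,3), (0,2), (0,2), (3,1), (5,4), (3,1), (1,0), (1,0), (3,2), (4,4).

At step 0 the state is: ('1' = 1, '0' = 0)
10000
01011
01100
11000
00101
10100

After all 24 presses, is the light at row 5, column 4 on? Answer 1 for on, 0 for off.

1

[0] 10000
01011
01100
11000
00101
10100
[1] 10000
11011
10100
01000
00101
10100
[2] 10100
10101
10000
01000
00101
10100
[3] 10110
10010
10010
01000
00101
10100
[4] 10110
10000
10101
01010
00101
10100
[5] 10110
10000
00101
10010
10101
10100
[6] 10010
11110
00001
10010
10101
10100
[7] 11100
11010
00001
10010
10101
10100
[8] 11100
11010
00001
10010
10100
10111
[9] 11111
11011
00001
10010
10100
10111
[10] 11111
01011
11001
00010
10100
10111
[11] 11110
01000
11000
00010
10100
10111
[12] 11110
01000
11000
00110
11010
10011
[13] 11110
01010
11111
00100
11010
10011
[14] 11110
01010
11111
00100
10010
01111
[15] 11110
01010
11111
00110
10101
01101
[16] 10000
01110
11111
00110
10101
01101
[17] 11110
01010
11111
00110
10101
01101
[18] 11110
01010
10111
11010
11101
01101
[19] 11110
01010
10111
11010
11100
01110
[20] 11110
01010
11111
00110
10100
01110
[21] 01110
10010
01111
00110
10100
01110
[22] 11110
01010
11111
00110
10100
01110
[23] 11110
01010
11011
01000
10000
01110
[24] 11110
01010
11011
01001
10011
01111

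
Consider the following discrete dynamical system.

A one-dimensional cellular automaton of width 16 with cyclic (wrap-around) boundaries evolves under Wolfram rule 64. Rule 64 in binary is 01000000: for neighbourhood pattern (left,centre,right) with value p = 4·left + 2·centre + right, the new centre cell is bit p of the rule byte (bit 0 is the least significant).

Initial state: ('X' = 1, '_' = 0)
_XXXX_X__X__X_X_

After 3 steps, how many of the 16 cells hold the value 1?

0

t=0: _XXXX_X__X__X_X_
t=1: ____X___________
t=2: ________________
t=3: ________________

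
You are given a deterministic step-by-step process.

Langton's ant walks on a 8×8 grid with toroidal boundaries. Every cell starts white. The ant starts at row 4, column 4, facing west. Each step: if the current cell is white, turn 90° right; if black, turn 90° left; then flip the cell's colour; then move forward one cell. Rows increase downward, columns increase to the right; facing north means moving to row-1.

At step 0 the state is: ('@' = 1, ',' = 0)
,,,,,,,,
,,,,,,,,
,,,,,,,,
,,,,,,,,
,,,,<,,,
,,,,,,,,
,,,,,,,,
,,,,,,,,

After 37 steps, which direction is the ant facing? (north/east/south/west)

k=0  ,,,,,,,,
,,,,,,,,
,,,,,,,,
,,,,,,,,
,,,,<,,,
,,,,,,,,
,,,,,,,,
,,,,,,,,
k=1  ,,,,,,,,
,,,,,,,,
,,,,,,,,
,,,,^,,,
,,,,@,,,
,,,,,,,,
,,,,,,,,
,,,,,,,,
k=2  ,,,,,,,,
,,,,,,,,
,,,,,,,,
,,,,@>,,
,,,,@,,,
,,,,,,,,
,,,,,,,,
,,,,,,,,
k=3  ,,,,,,,,
,,,,,,,,
,,,,,,,,
,,,,@@,,
,,,,@v,,
,,,,,,,,
,,,,,,,,
,,,,,,,,
k=4  ,,,,,,,,
,,,,,,,,
,,,,,,,,
,,,,@@,,
,,,,<@,,
,,,,,,,,
,,,,,,,,
,,,,,,,,
k=5  ,,,,,,,,
,,,,,,,,
,,,,,,,,
,,,,@@,,
,,,,,@,,
,,,,v,,,
,,,,,,,,
,,,,,,,,
k=6  ,,,,,,,,
,,,,,,,,
,,,,,,,,
,,,,@@,,
,,,,,@,,
,,,<@,,,
,,,,,,,,
,,,,,,,,
k=7  ,,,,,,,,
,,,,,,,,
,,,,,,,,
,,,,@@,,
,,,^,@,,
,,,@@,,,
,,,,,,,,
,,,,,,,,
k=8  ,,,,,,,,
,,,,,,,,
,,,,,,,,
,,,,@@,,
,,,@>@,,
,,,@@,,,
,,,,,,,,
,,,,,,,,
k=9  ,,,,,,,,
,,,,,,,,
,,,,,,,,
,,,,@@,,
,,,@@@,,
,,,@v,,,
,,,,,,,,
,,,,,,,,
k=10  ,,,,,,,,
,,,,,,,,
,,,,,,,,
,,,,@@,,
,,,@@@,,
,,,@,>,,
,,,,,,,,
,,,,,,,,
k=11  ,,,,,,,,
,,,,,,,,
,,,,,,,,
,,,,@@,,
,,,@@@,,
,,,@,@,,
,,,,,v,,
,,,,,,,,
k=12  ,,,,,,,,
,,,,,,,,
,,,,,,,,
,,,,@@,,
,,,@@@,,
,,,@,@,,
,,,,<@,,
,,,,,,,,
k=13  ,,,,,,,,
,,,,,,,,
,,,,,,,,
,,,,@@,,
,,,@@@,,
,,,@^@,,
,,,,@@,,
,,,,,,,,
k=14  ,,,,,,,,
,,,,,,,,
,,,,,,,,
,,,,@@,,
,,,@@@,,
,,,@@>,,
,,,,@@,,
,,,,,,,,
k=15  ,,,,,,,,
,,,,,,,,
,,,,,,,,
,,,,@@,,
,,,@@^,,
,,,@@,,,
,,,,@@,,
,,,,,,,,
k=16  ,,,,,,,,
,,,,,,,,
,,,,,,,,
,,,,@@,,
,,,@<,,,
,,,@@,,,
,,,,@@,,
,,,,,,,,
k=17  ,,,,,,,,
,,,,,,,,
,,,,,,,,
,,,,@@,,
,,,@,,,,
,,,@v,,,
,,,,@@,,
,,,,,,,,
k=18  ,,,,,,,,
,,,,,,,,
,,,,,,,,
,,,,@@,,
,,,@,,,,
,,,@,>,,
,,,,@@,,
,,,,,,,,
k=19  ,,,,,,,,
,,,,,,,,
,,,,,,,,
,,,,@@,,
,,,@,,,,
,,,@,@,,
,,,,@v,,
,,,,,,,,
k=20  ,,,,,,,,
,,,,,,,,
,,,,,,,,
,,,,@@,,
,,,@,,,,
,,,@,@,,
,,,,@,>,
,,,,,,,,
k=21  ,,,,,,,,
,,,,,,,,
,,,,,,,,
,,,,@@,,
,,,@,,,,
,,,@,@,,
,,,,@,@,
,,,,,,v,
k=22  ,,,,,,,,
,,,,,,,,
,,,,,,,,
,,,,@@,,
,,,@,,,,
,,,@,@,,
,,,,@,@,
,,,,,<@,
k=23  ,,,,,,,,
,,,,,,,,
,,,,,,,,
,,,,@@,,
,,,@,,,,
,,,@,@,,
,,,,@^@,
,,,,,@@,
k=24  ,,,,,,,,
,,,,,,,,
,,,,,,,,
,,,,@@,,
,,,@,,,,
,,,@,@,,
,,,,@@>,
,,,,,@@,
k=25  ,,,,,,,,
,,,,,,,,
,,,,,,,,
,,,,@@,,
,,,@,,,,
,,,@,@^,
,,,,@@,,
,,,,,@@,
k=26  ,,,,,,,,
,,,,,,,,
,,,,,,,,
,,,,@@,,
,,,@,,,,
,,,@,@@>
,,,,@@,,
,,,,,@@,
k=27  ,,,,,,,,
,,,,,,,,
,,,,,,,,
,,,,@@,,
,,,@,,,,
,,,@,@@@
,,,,@@,v
,,,,,@@,
k=28  ,,,,,,,,
,,,,,,,,
,,,,,,,,
,,,,@@,,
,,,@,,,,
,,,@,@@@
,,,,@@<@
,,,,,@@,
k=29  ,,,,,,,,
,,,,,,,,
,,,,,,,,
,,,,@@,,
,,,@,,,,
,,,@,@^@
,,,,@@@@
,,,,,@@,
k=30  ,,,,,,,,
,,,,,,,,
,,,,,,,,
,,,,@@,,
,,,@,,,,
,,,@,<,@
,,,,@@@@
,,,,,@@,
k=31  ,,,,,,,,
,,,,,,,,
,,,,,,,,
,,,,@@,,
,,,@,,,,
,,,@,,,@
,,,,@v@@
,,,,,@@,
k=32  ,,,,,,,,
,,,,,,,,
,,,,,,,,
,,,,@@,,
,,,@,,,,
,,,@,,,@
,,,,@,>@
,,,,,@@,
k=33  ,,,,,,,,
,,,,,,,,
,,,,,,,,
,,,,@@,,
,,,@,,,,
,,,@,,^@
,,,,@,,@
,,,,,@@,
k=34  ,,,,,,,,
,,,,,,,,
,,,,,,,,
,,,,@@,,
,,,@,,,,
,,,@,,@>
,,,,@,,@
,,,,,@@,
k=35  ,,,,,,,,
,,,,,,,,
,,,,,,,,
,,,,@@,,
,,,@,,,^
,,,@,,@,
,,,,@,,@
,,,,,@@,
k=36  ,,,,,,,,
,,,,,,,,
,,,,,,,,
,,,,@@,,
>,,@,,,@
,,,@,,@,
,,,,@,,@
,,,,,@@,
k=37  ,,,,,,,,
,,,,,,,,
,,,,,,,,
,,,,@@,,
@,,@,,,@
v,,@,,@,
,,,,@,,@
,,,,,@@,

south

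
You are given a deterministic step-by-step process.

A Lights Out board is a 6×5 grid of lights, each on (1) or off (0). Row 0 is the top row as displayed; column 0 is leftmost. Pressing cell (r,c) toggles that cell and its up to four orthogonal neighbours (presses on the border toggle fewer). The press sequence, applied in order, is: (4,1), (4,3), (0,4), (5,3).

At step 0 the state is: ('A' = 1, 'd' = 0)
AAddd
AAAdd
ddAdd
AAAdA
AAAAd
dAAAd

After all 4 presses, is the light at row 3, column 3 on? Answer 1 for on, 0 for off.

0) AAddd
AAAdd
ddAdd
AAAdA
AAAAd
dAAAd
1) AAddd
AAAdd
ddAdd
AdAdA
dddAd
ddAAd
2) AAddd
AAAdd
ddAdd
AdAAA
ddAdA
ddAdd
3) AAdAA
AAAdA
ddAdd
AdAAA
ddAdA
ddAdd
4) AAdAA
AAAdA
ddAdd
AdAAA
ddAAA
dddAA

1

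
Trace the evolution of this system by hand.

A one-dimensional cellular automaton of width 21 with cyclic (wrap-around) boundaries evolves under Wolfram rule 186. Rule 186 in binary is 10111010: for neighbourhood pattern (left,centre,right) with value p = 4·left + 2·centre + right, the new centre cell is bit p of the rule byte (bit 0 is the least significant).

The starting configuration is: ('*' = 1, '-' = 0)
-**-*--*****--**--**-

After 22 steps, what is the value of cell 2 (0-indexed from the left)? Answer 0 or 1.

step 0: -**-*--*****--**--**-
step 1: **-*-******-***-***-*
step 2: *-*-******-***-***-**
step 3: -*-******-***-***-***
step 4: *-******-***-***-***-
step 5: -******-***-***-***-*
step 6: ******-***-***-***-*-
step 7: *****-***-***-***-*-*
step 8: ****-***-***-***-*-**
step 9: ***-***-***-***-*-***
step 10: **-***-***-***-*-****
step 11: *-***-***-***-*-*****
step 12: -***-***-***-*-******
step 13: ***-***-***-*-******-
step 14: **-***-***-*-******-*
step 15: *-***-***-*-******-**
step 16: -***-***-*-******-***
step 17: ***-***-*-******-***-
step 18: **-***-*-******-***-*
step 19: *-***-*-******-***-**
step 20: -***-*-******-***-***
step 21: ***-*-******-***-***-
step 22: **-*-******-***-***-*

0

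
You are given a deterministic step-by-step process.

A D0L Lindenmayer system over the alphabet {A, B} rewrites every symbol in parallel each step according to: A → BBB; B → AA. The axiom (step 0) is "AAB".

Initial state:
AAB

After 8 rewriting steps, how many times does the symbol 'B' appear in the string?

1296

k=0  AAB
k=1  BBBBBBAA
k=2  AAAAAAAAAAAABBBBBB
k=3  BBBBBBBBBBBBBBBBBBBBBBBBBBBBBBBBBBBBAAAAAAAAAAAA
k=4  AAAAAAAAAAAAAAAAAAAAAAAAAAAAAAAAAAAAAAAAAAAAAAAAAAAAAAAAAAAAAAAAAAAAAAAABBBBBBBBBBBBBBBBBBBBBBBBBBBBBBBBBBBB
k=5  BBBBBBBBBBBBBBBBBBBBBBBBBBBBBBBBBBBBBBBBBBBBBBBBBBBBBBBBBB…AAAAAAAAAAAAAAAAAAAAAAAAAAAAAAAAAAAAAAAAAAAAAAAAAAAAAAAAAA  (len 288)
k=6  AAAAAAAAAAAAAAAAAAAAAAAAAAAAAAAAAAAAAAAAAAAAAAAAAAAAAAAAAA…BBBBBBBBBBBBBBBBBBBBBBBBBBBBBBBBBBBBBBBBBBBBBBBBBBBBBBBBBB  (len 648)
k=7  BBBBBBBBBBBBBBBBBBBBBBBBBBBBBBBBBBBBBBBBBBBBBBBBBBBBBBBBBB…AAAAAAAAAAAAAAAAAAAAAAAAAAAAAAAAAAAAAAAAAAAAAAAAAAAAAAAAAA  (len 1728)
k=8  AAAAAAAAAAAAAAAAAAAAAAAAAAAAAAAAAAAAAAAAAAAAAAAAAAAAAAAAAA…BBBBBBBBBBBBBBBBBBBBBBBBBBBBBBBBBBBBBBBBBBBBBBBBBBBBBBBBBB  (len 3888)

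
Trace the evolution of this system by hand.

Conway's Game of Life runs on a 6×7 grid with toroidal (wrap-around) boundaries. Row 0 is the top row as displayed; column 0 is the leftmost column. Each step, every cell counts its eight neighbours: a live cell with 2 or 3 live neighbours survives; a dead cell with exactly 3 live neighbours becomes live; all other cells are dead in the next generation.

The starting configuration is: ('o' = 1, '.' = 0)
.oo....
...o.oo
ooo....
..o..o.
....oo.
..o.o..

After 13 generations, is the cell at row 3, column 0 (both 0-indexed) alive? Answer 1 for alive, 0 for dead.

0

0) .oo....
...o.oo
ooo....
..o..o.
....oo.
..o.o..
1) .oo.oo.
...o..o
oooooo.
..ooooo
....oo.
.oo.oo.
2) oo....o
......o
oo.....
o......
.o.....
.oo...o
3) .oo..oo
......o
oo....o
o......
.oo....
..o...o
4) .oo..oo
..o....
.o....o
..o...o
ooo....
...o.oo
5) ooooooo
..o..oo
ooo....
..o...o
oooo.o.
...ooo.
6) oo.....
.......
o.oo.o.
......o
oo...o.
.......
7) .......
o.o...o
......o
..o.oo.
o.....o
......o
8) o.....o
o.....o
oo.o..o
o....o.
o.....o
o.....o
9) .o...o.
.....o.
.o...o.
.....o.
.o...o.
.o...o.
10) ....ooo
....ooo
....ooo
....ooo
....ooo
ooo.ooo
11) .o.....
o..o...
o..o...
o..o...
.o.....
.o.....
12) ooo....
ooo....
ooooo.o
ooo....
ooo....
ooo....
13) ...o..o
.......
......o
.......
...o..o
...o..o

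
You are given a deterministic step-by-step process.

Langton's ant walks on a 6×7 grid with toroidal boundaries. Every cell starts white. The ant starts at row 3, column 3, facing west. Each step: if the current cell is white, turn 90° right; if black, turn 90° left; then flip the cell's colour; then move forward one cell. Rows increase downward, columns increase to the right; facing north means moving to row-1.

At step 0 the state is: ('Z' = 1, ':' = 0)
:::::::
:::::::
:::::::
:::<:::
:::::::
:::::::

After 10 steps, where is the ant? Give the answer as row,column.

k=0  :::::::
:::::::
:::::::
:::<:::
:::::::
:::::::
k=1  :::::::
:::::::
:::^:::
:::Z:::
:::::::
:::::::
k=2  :::::::
:::::::
:::Z>::
:::Z:::
:::::::
:::::::
k=3  :::::::
:::::::
:::ZZ::
:::Zv::
:::::::
:::::::
k=4  :::::::
:::::::
:::ZZ::
:::<Z::
:::::::
:::::::
k=5  :::::::
:::::::
:::ZZ::
::::Z::
:::v:::
:::::::
k=6  :::::::
:::::::
:::ZZ::
::::Z::
::<Z:::
:::::::
k=7  :::::::
:::::::
:::ZZ::
::^:Z::
::ZZ:::
:::::::
k=8  :::::::
:::::::
:::ZZ::
::Z>Z::
::ZZ:::
:::::::
k=9  :::::::
:::::::
:::ZZ::
::ZZZ::
::Zv:::
:::::::
k=10  :::::::
:::::::
:::ZZ::
::ZZZ::
::Z:>::
:::::::

4,4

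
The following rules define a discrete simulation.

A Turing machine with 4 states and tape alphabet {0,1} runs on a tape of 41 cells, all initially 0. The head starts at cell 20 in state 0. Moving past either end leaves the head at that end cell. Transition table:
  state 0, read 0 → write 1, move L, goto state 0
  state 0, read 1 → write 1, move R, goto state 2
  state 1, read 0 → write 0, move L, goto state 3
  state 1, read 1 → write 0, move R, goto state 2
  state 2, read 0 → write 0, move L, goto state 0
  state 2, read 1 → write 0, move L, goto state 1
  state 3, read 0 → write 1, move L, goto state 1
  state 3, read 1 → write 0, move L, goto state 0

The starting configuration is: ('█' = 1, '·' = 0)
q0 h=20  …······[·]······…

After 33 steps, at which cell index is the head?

[0] q0 h=20  …······[·]······…
[1] q0 h=19  …······[·]█·····…
[2] q0 h=18  …······[·]██····…
[3] q0 h=17  …······[·]███···…
[4] q0 h=16  …······[·]████··…
[5] q0 h=15  …······[·]█████·…
[6] q0 h=14  …······[·]██████…
[7] q0 h=13  …······[·]██████…
[8] q0 h=12  …······[·]██████…
[9] q0 h=11  …······[·]██████…
[10] q0 h=10  …······[·]██████…
[11] q0 h= 9  …······[·]██████…
[12] q0 h= 8  …······[·]██████…
[13] q0 h= 7  …······[·]██████…
[14] q0 h= 6  |······[·]██████…
[15] q0 h= 5  |·····[·]██████…
[16] q0 h= 4  |····[·]██████…
[17] q0 h= 3  |···[·]██████…
[18] q0 h= 2  |··[·]██████…
[19] q0 h= 1  |·[·]██████…
[20] q0 h= 0  |[·]██████…
[21] q0 h= 0  |[█]██████…
[22] q2 h= 1  |█[█]██████…
[23] q1 h= 0  |[█]·█████…
[24] q2 h= 1  |·[·]██████…
[25] q0 h= 0  |[·]·█████…
[26] q0 h= 0  |[█]·█████…
[27] q2 h= 1  |█[·]██████…
[28] q0 h= 0  |[█]·█████…
[29] q2 h= 1  |█[·]██████…
[30] q0 h= 0  |[█]·█████…
[31] q2 h= 1  |█[·]██████…
[32] q0 h= 0  |[█]·█████…
[33] q2 h= 1  |█[·]██████…

1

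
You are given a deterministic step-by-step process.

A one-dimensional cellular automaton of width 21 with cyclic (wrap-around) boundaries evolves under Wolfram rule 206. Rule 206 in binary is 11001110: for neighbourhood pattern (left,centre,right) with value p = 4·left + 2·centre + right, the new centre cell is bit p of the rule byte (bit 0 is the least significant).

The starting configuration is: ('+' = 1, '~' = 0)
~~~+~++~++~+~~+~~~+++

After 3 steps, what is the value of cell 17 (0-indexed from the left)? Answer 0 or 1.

1

0) ~~~+~++~++~+~~+~~~+++
1) ~~++~++~++~+~++~~++++
2) ~+++~++~++~+~++~+++++
3) ~+++~++~++~+~++~+++++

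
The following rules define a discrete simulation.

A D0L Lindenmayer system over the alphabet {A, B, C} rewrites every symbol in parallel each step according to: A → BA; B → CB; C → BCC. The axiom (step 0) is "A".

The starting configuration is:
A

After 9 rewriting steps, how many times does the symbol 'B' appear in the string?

gen 0: A
gen 1: BA
gen 2: CBBA
gen 3: BCCCBCBBA
gen 4: CBBCCBCCBCCCBBCCCBCBBA
gen 5: BCCCBCBBCCBCCCBBCCBCCCBBCCBCCBCCCBCBBCCBCCBCCCBBCCCBCBBA
gen 6: CBBCCBCCBCCCBBCCCBCBBCCBCCCBBCCBCCBCCCBCBBCCBCCCBBCCBCCBCC…CBBCCCBCBBCCBCCCBBCCBCCCBBCCBCCBCCCBCBBCCBCCBCCCBBCCCBCBBA  (len 145)
gen 7: BCCCBCBBCCBCCCBBCCBCCCBBCCBCCBCCCBCBBCCBCCBCCCBBCCCBCBBCCB…CBBCCCBCBBCCBCCCBBCCBCCCBBCCBCCBCCCBCBBCCBCCBCCCBBCCCBCBBA  (len 378)
gen 8: CBBCCBCCBCCCBBCCCBCBBCCBCCCBBCCBCCBCCCBCBBCCBCCCBBCCBCCBCC…CBBCCCBCBBCCBCCCBBCCBCCCBBCCBCCBCCCBCBBCCBCCBCCCBBCCCBCBBA  (len 988)
gen 9: BCCCBCBBCCBCCCBBCCBCCCBBCCBCCBCCCBCBBCCBCCBCCCBBCCCBCBBCCB…CBBCCCBCBBCCBCCCBBCCBCCCBBCCBCCBCCCBCBBCCBCCBCCCBBCCCBCBBA  (len 2585)

988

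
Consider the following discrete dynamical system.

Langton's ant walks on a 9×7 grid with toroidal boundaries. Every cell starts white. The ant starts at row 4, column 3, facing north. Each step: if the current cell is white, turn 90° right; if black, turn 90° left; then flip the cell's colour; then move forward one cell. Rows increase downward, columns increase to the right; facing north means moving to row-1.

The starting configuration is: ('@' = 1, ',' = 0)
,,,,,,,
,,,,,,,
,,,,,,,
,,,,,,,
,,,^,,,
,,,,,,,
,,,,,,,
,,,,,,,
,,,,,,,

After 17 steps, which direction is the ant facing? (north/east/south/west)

t=0: ,,,,,,,
,,,,,,,
,,,,,,,
,,,,,,,
,,,^,,,
,,,,,,,
,,,,,,,
,,,,,,,
,,,,,,,
t=1: ,,,,,,,
,,,,,,,
,,,,,,,
,,,,,,,
,,,@>,,
,,,,,,,
,,,,,,,
,,,,,,,
,,,,,,,
t=2: ,,,,,,,
,,,,,,,
,,,,,,,
,,,,,,,
,,,@@,,
,,,,v,,
,,,,,,,
,,,,,,,
,,,,,,,
t=3: ,,,,,,,
,,,,,,,
,,,,,,,
,,,,,,,
,,,@@,,
,,,<@,,
,,,,,,,
,,,,,,,
,,,,,,,
t=4: ,,,,,,,
,,,,,,,
,,,,,,,
,,,,,,,
,,,^@,,
,,,@@,,
,,,,,,,
,,,,,,,
,,,,,,,
t=5: ,,,,,,,
,,,,,,,
,,,,,,,
,,,,,,,
,,<,@,,
,,,@@,,
,,,,,,,
,,,,,,,
,,,,,,,
t=6: ,,,,,,,
,,,,,,,
,,,,,,,
,,^,,,,
,,@,@,,
,,,@@,,
,,,,,,,
,,,,,,,
,,,,,,,
t=7: ,,,,,,,
,,,,,,,
,,,,,,,
,,@>,,,
,,@,@,,
,,,@@,,
,,,,,,,
,,,,,,,
,,,,,,,
t=8: ,,,,,,,
,,,,,,,
,,,,,,,
,,@@,,,
,,@v@,,
,,,@@,,
,,,,,,,
,,,,,,,
,,,,,,,
t=9: ,,,,,,,
,,,,,,,
,,,,,,,
,,@@,,,
,,<@@,,
,,,@@,,
,,,,,,,
,,,,,,,
,,,,,,,
t=10: ,,,,,,,
,,,,,,,
,,,,,,,
,,@@,,,
,,,@@,,
,,v@@,,
,,,,,,,
,,,,,,,
,,,,,,,
t=11: ,,,,,,,
,,,,,,,
,,,,,,,
,,@@,,,
,,,@@,,
,<@@@,,
,,,,,,,
,,,,,,,
,,,,,,,
t=12: ,,,,,,,
,,,,,,,
,,,,,,,
,,@@,,,
,^,@@,,
,@@@@,,
,,,,,,,
,,,,,,,
,,,,,,,
t=13: ,,,,,,,
,,,,,,,
,,,,,,,
,,@@,,,
,@>@@,,
,@@@@,,
,,,,,,,
,,,,,,,
,,,,,,,
t=14: ,,,,,,,
,,,,,,,
,,,,,,,
,,@@,,,
,@@@@,,
,@v@@,,
,,,,,,,
,,,,,,,
,,,,,,,
t=15: ,,,,,,,
,,,,,,,
,,,,,,,
,,@@,,,
,@@@@,,
,@,>@,,
,,,,,,,
,,,,,,,
,,,,,,,
t=16: ,,,,,,,
,,,,,,,
,,,,,,,
,,@@,,,
,@@^@,,
,@,,@,,
,,,,,,,
,,,,,,,
,,,,,,,
t=17: ,,,,,,,
,,,,,,,
,,,,,,,
,,@@,,,
,@<,@,,
,@,,@,,
,,,,,,,
,,,,,,,
,,,,,,,

west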